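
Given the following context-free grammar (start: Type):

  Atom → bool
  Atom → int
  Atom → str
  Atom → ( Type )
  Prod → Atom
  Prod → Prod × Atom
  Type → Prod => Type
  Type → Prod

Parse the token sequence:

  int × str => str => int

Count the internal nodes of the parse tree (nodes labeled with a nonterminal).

[Type [Prod [Prod [Atom int]] × [Atom str]] => [Type [Prod [Atom str]] => [Type [Prod [Atom int]]]]]

11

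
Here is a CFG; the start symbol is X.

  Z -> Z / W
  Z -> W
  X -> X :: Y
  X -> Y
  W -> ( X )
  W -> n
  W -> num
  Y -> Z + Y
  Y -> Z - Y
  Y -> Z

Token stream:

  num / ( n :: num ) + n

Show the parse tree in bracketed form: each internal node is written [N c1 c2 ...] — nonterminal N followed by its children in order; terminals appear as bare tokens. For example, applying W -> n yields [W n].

[X [Y [Z [Z [W num]] / [W ( [X [X [Y [Z [W n]]]] :: [Y [Z [W num]]]] )]] + [Y [Z [W n]]]]]

X
Y
Z + Y
Z / W + Y
W / W + Y
num / W + Y
num / ( X ) + Y
num / ( X :: Y ) + Y
num / ( Y :: Y ) + Y
num / ( Z :: Y ) + Y
num / ( W :: Y ) + Y
num / ( n :: Y ) + Y
num / ( n :: Z ) + Y
num / ( n :: W ) + Y
num / ( n :: num ) + Y
num / ( n :: num ) + Z
num / ( n :: num ) + W
num / ( n :: num ) + n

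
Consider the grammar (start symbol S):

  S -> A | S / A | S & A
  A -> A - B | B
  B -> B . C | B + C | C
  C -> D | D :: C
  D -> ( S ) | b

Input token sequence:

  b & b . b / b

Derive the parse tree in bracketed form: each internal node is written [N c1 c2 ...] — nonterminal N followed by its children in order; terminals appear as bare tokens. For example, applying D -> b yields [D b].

[S [S [S [A [B [C [D b]]]]] & [A [B [B [C [D b]]] . [C [D b]]]]] / [A [B [C [D b]]]]]

S
S / A
S & A / A
A & A / A
B & A / A
C & A / A
D & A / A
b & A / A
b & B / A
b & B . C / A
b & C . C / A
b & D . C / A
b & b . C / A
b & b . D / A
b & b . b / A
b & b . b / B
b & b . b / C
b & b . b / D
b & b . b / b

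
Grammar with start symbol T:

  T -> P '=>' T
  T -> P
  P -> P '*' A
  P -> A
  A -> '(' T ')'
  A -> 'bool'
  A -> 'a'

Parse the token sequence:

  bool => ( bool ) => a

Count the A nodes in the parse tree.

4

[T [P [A bool]] => [T [P [A ( [T [P [A bool]]] )]] => [T [P [A a]]]]]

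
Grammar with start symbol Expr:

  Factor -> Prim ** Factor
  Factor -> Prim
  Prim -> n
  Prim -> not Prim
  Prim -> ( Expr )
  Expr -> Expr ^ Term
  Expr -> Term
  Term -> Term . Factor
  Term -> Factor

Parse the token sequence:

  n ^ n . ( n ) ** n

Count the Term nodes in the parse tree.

[Expr [Expr [Term [Factor [Prim n]]]] ^ [Term [Term [Factor [Prim n]]] . [Factor [Prim ( [Expr [Term [Factor [Prim n]]]] )] ** [Factor [Prim n]]]]]

4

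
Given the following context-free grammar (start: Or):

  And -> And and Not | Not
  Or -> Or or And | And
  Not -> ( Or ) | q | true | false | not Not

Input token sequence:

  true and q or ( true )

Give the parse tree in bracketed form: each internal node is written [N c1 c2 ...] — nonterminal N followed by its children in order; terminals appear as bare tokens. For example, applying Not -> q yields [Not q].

Or
Or or And
And or And
And and Not or And
Not and Not or And
true and Not or And
true and q or And
true and q or Not
true and q or ( Or )
true and q or ( And )
true and q or ( Not )
true and q or ( true )

[Or [Or [And [And [Not true]] and [Not q]]] or [And [Not ( [Or [And [Not true]]] )]]]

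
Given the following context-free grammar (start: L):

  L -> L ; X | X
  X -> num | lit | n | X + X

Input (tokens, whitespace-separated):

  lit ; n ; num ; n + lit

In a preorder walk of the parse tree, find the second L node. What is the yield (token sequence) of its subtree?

[L [L [L [L [X lit]] ; [X n]] ; [X num]] ; [X [X n] + [X lit]]]

lit ; n ; num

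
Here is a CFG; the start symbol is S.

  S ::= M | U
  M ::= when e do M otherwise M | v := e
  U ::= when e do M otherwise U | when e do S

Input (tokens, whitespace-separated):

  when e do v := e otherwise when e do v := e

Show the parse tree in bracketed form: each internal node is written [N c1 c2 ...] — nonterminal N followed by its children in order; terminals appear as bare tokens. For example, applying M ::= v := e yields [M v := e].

S
U
when e do M otherwise U
when e do v := e otherwise U
when e do v := e otherwise when e do S
when e do v := e otherwise when e do M
when e do v := e otherwise when e do v := e

[S [U when e do [M v := e] otherwise [U when e do [S [M v := e]]]]]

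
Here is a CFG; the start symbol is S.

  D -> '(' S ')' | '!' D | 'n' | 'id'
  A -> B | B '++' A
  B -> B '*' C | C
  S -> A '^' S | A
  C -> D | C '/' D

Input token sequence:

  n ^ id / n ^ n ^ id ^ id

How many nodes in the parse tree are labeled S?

5

[S [A [B [C [D n]]]] ^ [S [A [B [C [C [D id]] / [D n]]]] ^ [S [A [B [C [D n]]]] ^ [S [A [B [C [D id]]]] ^ [S [A [B [C [D id]]]]]]]]]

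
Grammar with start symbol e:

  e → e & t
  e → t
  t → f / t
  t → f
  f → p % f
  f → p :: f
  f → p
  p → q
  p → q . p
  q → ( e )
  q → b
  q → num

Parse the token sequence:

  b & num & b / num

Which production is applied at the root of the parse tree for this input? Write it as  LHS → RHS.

e → e & t

[e [e [e [t [f [p [q b]]]]] & [t [f [p [q num]]]]] & [t [f [p [q b]]] / [t [f [p [q num]]]]]]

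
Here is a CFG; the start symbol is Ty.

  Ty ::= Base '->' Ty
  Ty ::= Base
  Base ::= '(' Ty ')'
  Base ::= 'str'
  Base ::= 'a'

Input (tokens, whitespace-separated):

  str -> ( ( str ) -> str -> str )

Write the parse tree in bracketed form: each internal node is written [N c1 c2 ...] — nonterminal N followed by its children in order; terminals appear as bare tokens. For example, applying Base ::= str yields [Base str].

Ty
Base -> Ty
str -> Ty
str -> Base
str -> ( Ty )
str -> ( Base -> Ty )
str -> ( ( Ty ) -> Ty )
str -> ( ( Base ) -> Ty )
str -> ( ( str ) -> Ty )
str -> ( ( str ) -> Base -> Ty )
str -> ( ( str ) -> str -> Ty )
str -> ( ( str ) -> str -> Base )
str -> ( ( str ) -> str -> str )

[Ty [Base str] -> [Ty [Base ( [Ty [Base ( [Ty [Base str]] )] -> [Ty [Base str] -> [Ty [Base str]]]] )]]]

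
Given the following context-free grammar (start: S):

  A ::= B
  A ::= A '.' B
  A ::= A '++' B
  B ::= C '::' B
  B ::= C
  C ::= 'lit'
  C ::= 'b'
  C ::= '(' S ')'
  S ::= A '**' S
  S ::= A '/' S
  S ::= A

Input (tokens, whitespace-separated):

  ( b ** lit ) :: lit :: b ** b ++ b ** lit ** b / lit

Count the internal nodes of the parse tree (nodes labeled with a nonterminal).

[S [A [B [C ( [S [A [B [C b]]] ** [S [A [B [C lit]]]]] )] :: [B [C lit] :: [B [C b]]]]] ** [S [A [A [B [C b]]] ++ [B [C b]]] ** [S [A [B [C lit]]] ** [S [A [B [C b]]] / [S [A [B [C lit]]]]]]]]

35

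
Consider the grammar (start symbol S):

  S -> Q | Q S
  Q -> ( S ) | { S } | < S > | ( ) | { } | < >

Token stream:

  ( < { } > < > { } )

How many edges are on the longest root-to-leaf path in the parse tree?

6

[S [Q ( [S [Q < [S [Q { }]] >] [S [Q < >] [S [Q { }]]]] )]]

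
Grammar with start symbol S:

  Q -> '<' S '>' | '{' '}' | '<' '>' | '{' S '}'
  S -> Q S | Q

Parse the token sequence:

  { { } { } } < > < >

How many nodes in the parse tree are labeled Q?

5

[S [Q { [S [Q { }] [S [Q { }]]] }] [S [Q < >] [S [Q < >]]]]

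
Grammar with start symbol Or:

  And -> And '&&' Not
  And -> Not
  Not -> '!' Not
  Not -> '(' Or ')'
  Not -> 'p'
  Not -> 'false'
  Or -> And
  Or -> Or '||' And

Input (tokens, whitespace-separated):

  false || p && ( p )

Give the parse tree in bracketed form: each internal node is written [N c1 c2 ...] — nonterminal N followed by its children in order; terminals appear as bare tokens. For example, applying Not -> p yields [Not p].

Or
Or || And
And || And
Not || And
false || And
false || And && Not
false || Not && Not
false || p && Not
false || p && ( Or )
false || p && ( And )
false || p && ( Not )
false || p && ( p )

[Or [Or [And [Not false]]] || [And [And [Not p]] && [Not ( [Or [And [Not p]]] )]]]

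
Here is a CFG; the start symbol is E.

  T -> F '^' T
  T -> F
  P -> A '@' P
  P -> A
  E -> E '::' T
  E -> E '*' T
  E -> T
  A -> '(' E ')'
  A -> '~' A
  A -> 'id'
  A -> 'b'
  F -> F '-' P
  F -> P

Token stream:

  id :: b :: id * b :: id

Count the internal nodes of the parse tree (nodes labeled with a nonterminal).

25

[E [E [E [E [E [T [F [P [A id]]]]] :: [T [F [P [A b]]]]] :: [T [F [P [A id]]]]] * [T [F [P [A b]]]]] :: [T [F [P [A id]]]]]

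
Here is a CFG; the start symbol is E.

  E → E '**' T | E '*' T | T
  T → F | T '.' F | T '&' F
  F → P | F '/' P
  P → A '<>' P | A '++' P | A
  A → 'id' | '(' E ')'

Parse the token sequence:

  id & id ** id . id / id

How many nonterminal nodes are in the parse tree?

[E [E [T [T [F [P [A id]]]] & [F [P [A id]]]]] ** [T [T [F [P [A id]]]] . [F [F [P [A id]]] / [P [A id]]]]]

21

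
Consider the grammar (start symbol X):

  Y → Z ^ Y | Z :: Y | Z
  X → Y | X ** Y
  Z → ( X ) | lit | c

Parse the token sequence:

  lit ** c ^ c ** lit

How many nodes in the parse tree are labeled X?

[X [X [X [Y [Z lit]]] ** [Y [Z c] ^ [Y [Z c]]]] ** [Y [Z lit]]]

3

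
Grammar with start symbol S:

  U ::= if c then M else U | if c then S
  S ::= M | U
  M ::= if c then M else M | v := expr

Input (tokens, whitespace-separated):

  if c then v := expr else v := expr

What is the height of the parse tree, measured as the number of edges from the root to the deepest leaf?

[S [M if c then [M v := expr] else [M v := expr]]]

3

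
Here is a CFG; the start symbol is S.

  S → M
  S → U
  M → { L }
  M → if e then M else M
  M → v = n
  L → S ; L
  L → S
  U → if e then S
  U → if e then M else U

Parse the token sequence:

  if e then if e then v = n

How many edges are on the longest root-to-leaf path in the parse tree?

6

[S [U if e then [S [U if e then [S [M v = n]]]]]]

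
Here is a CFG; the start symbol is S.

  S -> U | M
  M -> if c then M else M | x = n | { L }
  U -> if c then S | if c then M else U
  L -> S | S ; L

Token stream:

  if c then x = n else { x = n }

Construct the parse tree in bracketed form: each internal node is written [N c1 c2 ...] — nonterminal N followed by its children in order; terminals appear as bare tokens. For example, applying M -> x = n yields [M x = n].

S
M
if c then M else M
if c then x = n else M
if c then x = n else { L }
if c then x = n else { S }
if c then x = n else { M }
if c then x = n else { x = n }

[S [M if c then [M x = n] else [M { [L [S [M x = n]]] }]]]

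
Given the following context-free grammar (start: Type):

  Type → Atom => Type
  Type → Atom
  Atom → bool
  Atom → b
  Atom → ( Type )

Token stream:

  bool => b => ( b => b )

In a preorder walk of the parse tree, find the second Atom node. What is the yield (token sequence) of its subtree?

[Type [Atom bool] => [Type [Atom b] => [Type [Atom ( [Type [Atom b] => [Type [Atom b]]] )]]]]

b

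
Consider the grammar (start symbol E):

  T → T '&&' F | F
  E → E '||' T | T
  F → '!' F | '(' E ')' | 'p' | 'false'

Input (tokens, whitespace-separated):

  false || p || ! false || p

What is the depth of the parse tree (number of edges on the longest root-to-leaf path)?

[E [E [E [E [T [F false]]] || [T [F p]]] || [T [F ! [F false]]]] || [T [F p]]]

6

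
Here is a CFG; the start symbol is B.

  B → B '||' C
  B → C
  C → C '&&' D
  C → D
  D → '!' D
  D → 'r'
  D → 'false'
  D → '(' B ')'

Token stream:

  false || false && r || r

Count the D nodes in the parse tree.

[B [B [B [C [D false]]] || [C [C [D false]] && [D r]]] || [C [D r]]]

4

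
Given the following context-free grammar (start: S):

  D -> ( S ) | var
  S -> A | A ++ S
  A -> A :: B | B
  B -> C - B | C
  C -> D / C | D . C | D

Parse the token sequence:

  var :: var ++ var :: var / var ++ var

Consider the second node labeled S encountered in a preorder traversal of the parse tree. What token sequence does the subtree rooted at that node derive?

[S [A [A [B [C [D var]]]] :: [B [C [D var]]]] ++ [S [A [A [B [C [D var]]]] :: [B [C [D var] / [C [D var]]]]] ++ [S [A [B [C [D var]]]]]]]

var :: var / var ++ var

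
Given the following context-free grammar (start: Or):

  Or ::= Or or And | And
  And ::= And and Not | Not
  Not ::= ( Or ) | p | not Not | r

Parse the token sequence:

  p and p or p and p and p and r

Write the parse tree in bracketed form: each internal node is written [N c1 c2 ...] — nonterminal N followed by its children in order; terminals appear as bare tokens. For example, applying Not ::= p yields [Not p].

Or
Or or And
And or And
And and Not or And
Not and Not or And
p and Not or And
p and p or And
p and p or And and Not
p and p or And and Not and Not
p and p or And and Not and Not and Not
p and p or Not and Not and Not and Not
p and p or p and Not and Not and Not
p and p or p and p and Not and Not
p and p or p and p and p and Not
p and p or p and p and p and r

[Or [Or [And [And [Not p]] and [Not p]]] or [And [And [And [And [Not p]] and [Not p]] and [Not p]] and [Not r]]]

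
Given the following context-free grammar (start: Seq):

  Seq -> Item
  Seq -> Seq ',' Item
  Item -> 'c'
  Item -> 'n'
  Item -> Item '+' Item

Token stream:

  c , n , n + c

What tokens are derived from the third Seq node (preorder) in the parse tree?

c

[Seq [Seq [Seq [Item c]] , [Item n]] , [Item [Item n] + [Item c]]]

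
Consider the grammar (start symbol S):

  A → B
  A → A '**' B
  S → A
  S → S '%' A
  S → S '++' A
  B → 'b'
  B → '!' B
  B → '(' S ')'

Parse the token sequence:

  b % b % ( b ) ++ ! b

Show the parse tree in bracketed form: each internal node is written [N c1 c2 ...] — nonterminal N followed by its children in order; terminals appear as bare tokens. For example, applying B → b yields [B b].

S
S ++ A
S % A ++ A
S % A % A ++ A
A % A % A ++ A
B % A % A ++ A
b % A % A ++ A
b % B % A ++ A
b % b % A ++ A
b % b % B ++ A
b % b % ( S ) ++ A
b % b % ( A ) ++ A
b % b % ( B ) ++ A
b % b % ( b ) ++ A
b % b % ( b ) ++ B
b % b % ( b ) ++ ! B
b % b % ( b ) ++ ! b

[S [S [S [S [A [B b]]] % [A [B b]]] % [A [B ( [S [A [B b]]] )]]] ++ [A [B ! [B b]]]]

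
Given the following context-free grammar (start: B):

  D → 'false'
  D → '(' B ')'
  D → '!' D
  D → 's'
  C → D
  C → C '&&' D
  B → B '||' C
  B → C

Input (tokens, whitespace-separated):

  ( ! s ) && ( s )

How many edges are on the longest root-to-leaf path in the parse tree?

[B [C [C [D ( [B [C [D ! [D s]]]] )]] && [D ( [B [C [D s]]] )]]]

8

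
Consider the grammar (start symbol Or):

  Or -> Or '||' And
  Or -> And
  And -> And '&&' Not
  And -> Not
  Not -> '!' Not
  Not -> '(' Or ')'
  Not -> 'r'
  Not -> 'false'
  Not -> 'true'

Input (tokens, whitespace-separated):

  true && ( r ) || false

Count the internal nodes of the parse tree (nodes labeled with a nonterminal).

11

[Or [Or [And [And [Not true]] && [Not ( [Or [And [Not r]]] )]]] || [And [Not false]]]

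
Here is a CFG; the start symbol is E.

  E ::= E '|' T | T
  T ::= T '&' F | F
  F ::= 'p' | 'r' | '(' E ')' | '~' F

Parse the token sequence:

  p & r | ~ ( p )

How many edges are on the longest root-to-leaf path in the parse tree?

[E [E [T [T [F p]] & [F r]]] | [T [F ~ [F ( [E [T [F p]]] )]]]]

7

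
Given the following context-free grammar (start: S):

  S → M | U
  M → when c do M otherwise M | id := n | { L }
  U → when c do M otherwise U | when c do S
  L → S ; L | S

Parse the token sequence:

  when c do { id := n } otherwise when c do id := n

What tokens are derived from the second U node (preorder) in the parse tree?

when c do id := n

[S [U when c do [M { [L [S [M id := n]]] }] otherwise [U when c do [S [M id := n]]]]]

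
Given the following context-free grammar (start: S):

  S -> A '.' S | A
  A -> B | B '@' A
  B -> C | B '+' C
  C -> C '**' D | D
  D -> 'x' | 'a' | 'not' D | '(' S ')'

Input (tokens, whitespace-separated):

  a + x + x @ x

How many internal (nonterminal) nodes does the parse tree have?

15

[S [A [B [B [B [C [D a]]] + [C [D x]]] + [C [D x]]] @ [A [B [C [D x]]]]]]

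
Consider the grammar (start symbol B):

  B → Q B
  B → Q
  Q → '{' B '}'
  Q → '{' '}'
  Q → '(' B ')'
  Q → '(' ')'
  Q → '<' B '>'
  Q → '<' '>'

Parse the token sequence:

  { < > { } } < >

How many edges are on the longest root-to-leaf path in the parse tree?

[B [Q { [B [Q < >] [B [Q { }]]] }] [B [Q < >]]]

5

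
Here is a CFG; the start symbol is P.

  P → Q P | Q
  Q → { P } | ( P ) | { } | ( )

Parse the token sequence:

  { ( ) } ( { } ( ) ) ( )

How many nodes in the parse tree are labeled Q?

6

[P [Q { [P [Q ( )]] }] [P [Q ( [P [Q { }] [P [Q ( )]]] )] [P [Q ( )]]]]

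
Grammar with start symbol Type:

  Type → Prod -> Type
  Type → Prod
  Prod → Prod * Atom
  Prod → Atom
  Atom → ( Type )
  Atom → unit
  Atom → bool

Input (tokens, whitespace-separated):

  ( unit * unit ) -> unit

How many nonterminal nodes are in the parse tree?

11

[Type [Prod [Atom ( [Type [Prod [Prod [Atom unit]] * [Atom unit]]] )]] -> [Type [Prod [Atom unit]]]]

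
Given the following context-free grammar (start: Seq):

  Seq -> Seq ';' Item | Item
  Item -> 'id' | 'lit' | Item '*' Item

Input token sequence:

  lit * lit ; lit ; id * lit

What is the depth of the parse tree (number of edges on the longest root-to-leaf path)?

[Seq [Seq [Seq [Item [Item lit] * [Item lit]]] ; [Item lit]] ; [Item [Item id] * [Item lit]]]

5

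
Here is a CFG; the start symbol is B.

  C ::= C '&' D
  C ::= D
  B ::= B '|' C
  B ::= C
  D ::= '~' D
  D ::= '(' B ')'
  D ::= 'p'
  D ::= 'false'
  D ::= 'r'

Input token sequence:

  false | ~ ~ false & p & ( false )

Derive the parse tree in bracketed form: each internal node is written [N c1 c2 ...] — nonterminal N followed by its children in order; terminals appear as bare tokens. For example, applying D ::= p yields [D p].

B
B | C
C | C
D | C
false | C
false | C & D
false | C & D & D
false | D & D & D
false | ~ D & D & D
false | ~ ~ D & D & D
false | ~ ~ false & D & D
false | ~ ~ false & p & D
false | ~ ~ false & p & ( B )
false | ~ ~ false & p & ( C )
false | ~ ~ false & p & ( D )
false | ~ ~ false & p & ( false )

[B [B [C [D false]]] | [C [C [C [D ~ [D ~ [D false]]]] & [D p]] & [D ( [B [C [D false]]] )]]]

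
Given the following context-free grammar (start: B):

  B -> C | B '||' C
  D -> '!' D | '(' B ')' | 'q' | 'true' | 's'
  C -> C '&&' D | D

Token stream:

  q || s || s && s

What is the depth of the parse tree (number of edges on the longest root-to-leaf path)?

5

[B [B [B [C [D q]]] || [C [D s]]] || [C [C [D s]] && [D s]]]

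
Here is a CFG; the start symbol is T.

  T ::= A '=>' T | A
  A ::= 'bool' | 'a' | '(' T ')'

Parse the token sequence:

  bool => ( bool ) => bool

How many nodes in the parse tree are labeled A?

4

[T [A bool] => [T [A ( [T [A bool]] )] => [T [A bool]]]]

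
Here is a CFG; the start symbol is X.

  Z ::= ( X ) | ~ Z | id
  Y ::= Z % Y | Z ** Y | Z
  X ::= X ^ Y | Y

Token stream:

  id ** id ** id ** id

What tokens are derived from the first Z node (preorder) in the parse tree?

id

[X [Y [Z id] ** [Y [Z id] ** [Y [Z id] ** [Y [Z id]]]]]]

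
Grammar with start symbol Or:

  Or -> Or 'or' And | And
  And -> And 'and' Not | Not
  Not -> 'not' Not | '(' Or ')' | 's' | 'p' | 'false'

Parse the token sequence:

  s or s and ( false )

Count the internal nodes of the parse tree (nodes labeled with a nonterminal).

11

[Or [Or [And [Not s]]] or [And [And [Not s]] and [Not ( [Or [And [Not false]]] )]]]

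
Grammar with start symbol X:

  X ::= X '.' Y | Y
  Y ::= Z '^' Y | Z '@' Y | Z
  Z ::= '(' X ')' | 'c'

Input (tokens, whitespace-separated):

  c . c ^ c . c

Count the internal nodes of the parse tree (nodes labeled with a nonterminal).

11

[X [X [X [Y [Z c]]] . [Y [Z c] ^ [Y [Z c]]]] . [Y [Z c]]]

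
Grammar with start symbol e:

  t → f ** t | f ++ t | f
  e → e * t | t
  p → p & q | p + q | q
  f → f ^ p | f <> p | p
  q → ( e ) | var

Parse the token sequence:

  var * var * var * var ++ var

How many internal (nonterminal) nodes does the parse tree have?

[e [e [e [e [t [f [p [q var]]]]] * [t [f [p [q var]]]]] * [t [f [p [q var]]]]] * [t [f [p [q var]]] ++ [t [f [p [q var]]]]]]

24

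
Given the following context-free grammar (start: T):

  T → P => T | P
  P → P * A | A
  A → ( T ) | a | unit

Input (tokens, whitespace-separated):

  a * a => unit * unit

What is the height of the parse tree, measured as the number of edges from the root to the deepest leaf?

[T [P [P [A a]] * [A a]] => [T [P [P [A unit]] * [A unit]]]]

5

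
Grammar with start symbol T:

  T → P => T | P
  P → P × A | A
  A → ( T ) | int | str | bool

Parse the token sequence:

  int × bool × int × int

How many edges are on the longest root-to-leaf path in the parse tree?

6

[T [P [P [P [P [A int]] × [A bool]] × [A int]] × [A int]]]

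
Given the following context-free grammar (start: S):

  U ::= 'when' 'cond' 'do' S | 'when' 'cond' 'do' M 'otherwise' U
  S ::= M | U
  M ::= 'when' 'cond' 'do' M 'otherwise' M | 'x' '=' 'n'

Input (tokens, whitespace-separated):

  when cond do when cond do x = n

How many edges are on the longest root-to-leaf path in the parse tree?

6

[S [U when cond do [S [U when cond do [S [M x = n]]]]]]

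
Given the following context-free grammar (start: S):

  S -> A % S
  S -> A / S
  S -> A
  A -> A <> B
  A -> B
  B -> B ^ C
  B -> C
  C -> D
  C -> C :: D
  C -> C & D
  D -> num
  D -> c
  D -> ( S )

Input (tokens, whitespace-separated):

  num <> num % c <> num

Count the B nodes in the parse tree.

4

[S [A [A [B [C [D num]]]] <> [B [C [D num]]]] % [S [A [A [B [C [D c]]]] <> [B [C [D num]]]]]]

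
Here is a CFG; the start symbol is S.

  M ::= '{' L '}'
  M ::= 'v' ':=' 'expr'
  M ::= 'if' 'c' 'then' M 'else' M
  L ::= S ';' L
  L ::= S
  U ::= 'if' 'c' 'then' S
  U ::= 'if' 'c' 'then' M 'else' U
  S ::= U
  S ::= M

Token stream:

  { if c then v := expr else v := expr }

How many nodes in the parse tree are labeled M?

4

[S [M { [L [S [M if c then [M v := expr] else [M v := expr]]]] }]]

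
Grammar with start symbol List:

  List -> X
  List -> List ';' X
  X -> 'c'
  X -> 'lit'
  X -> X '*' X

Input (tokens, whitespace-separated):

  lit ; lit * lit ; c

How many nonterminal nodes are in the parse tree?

[List [List [List [X lit]] ; [X [X lit] * [X lit]]] ; [X c]]

8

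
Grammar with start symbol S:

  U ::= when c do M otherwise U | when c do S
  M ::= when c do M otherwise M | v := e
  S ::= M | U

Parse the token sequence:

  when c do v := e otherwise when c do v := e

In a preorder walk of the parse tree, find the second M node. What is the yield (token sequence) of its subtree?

[S [U when c do [M v := e] otherwise [U when c do [S [M v := e]]]]]

v := e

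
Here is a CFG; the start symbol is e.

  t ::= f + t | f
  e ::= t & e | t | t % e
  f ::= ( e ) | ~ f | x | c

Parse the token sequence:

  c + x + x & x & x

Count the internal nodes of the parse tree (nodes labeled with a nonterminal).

[e [t [f c] + [t [f x] + [t [f x]]]] & [e [t [f x]] & [e [t [f x]]]]]

13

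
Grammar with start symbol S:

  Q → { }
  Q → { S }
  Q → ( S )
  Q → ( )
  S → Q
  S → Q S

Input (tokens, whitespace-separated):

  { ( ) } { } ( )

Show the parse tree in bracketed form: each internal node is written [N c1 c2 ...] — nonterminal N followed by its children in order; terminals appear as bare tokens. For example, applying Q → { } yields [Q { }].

S
Q S
{ S } S
{ Q } S
{ ( ) } S
{ ( ) } Q S
{ ( ) } { } S
{ ( ) } { } Q
{ ( ) } { } ( )

[S [Q { [S [Q ( )]] }] [S [Q { }] [S [Q ( )]]]]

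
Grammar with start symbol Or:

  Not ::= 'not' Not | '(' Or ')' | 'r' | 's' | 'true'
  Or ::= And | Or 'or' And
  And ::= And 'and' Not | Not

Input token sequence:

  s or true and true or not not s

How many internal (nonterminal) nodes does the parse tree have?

[Or [Or [Or [And [Not s]]] or [And [And [Not true]] and [Not true]]] or [And [Not not [Not not [Not s]]]]]

13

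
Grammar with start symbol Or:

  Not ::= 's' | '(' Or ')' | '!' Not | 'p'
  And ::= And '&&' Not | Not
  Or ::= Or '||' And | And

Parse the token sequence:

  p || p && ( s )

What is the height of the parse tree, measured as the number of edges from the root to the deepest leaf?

6

[Or [Or [And [Not p]]] || [And [And [Not p]] && [Not ( [Or [And [Not s]]] )]]]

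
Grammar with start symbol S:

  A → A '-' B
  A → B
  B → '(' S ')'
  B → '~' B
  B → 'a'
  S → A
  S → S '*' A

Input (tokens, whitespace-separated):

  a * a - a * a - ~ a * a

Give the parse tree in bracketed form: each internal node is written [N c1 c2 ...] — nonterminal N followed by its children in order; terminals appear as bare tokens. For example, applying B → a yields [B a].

S
S * A
S * A * A
S * A * A * A
A * A * A * A
B * A * A * A
a * A * A * A
a * A - B * A * A
a * B - B * A * A
a * a - B * A * A
a * a - a * A * A
a * a - a * A - B * A
a * a - a * B - B * A
a * a - a * a - B * A
a * a - a * a - ~ B * A
a * a - a * a - ~ a * A
a * a - a * a - ~ a * B
a * a - a * a - ~ a * a

[S [S [S [S [A [B a]]] * [A [A [B a]] - [B a]]] * [A [A [B a]] - [B ~ [B a]]]] * [A [B a]]]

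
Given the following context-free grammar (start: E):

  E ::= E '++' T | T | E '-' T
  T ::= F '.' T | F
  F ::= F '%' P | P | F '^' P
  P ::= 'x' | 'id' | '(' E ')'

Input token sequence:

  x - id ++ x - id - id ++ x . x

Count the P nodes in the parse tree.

[E [E [E [E [E [E [T [F [P x]]]] - [T [F [P id]]]] ++ [T [F [P x]]]] - [T [F [P id]]]] - [T [F [P id]]]] ++ [T [F [P x]] . [T [F [P x]]]]]

7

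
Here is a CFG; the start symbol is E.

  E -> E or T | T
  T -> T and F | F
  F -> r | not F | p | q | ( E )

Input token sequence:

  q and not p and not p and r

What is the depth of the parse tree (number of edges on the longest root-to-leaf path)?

6

[E [T [T [T [T [F q]] and [F not [F p]]] and [F not [F p]]] and [F r]]]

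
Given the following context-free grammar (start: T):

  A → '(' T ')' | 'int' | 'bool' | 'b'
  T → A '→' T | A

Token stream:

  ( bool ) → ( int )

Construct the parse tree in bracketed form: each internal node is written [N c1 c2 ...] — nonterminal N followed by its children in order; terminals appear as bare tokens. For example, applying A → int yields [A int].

T
A → T
( T ) → T
( A ) → T
( bool ) → T
( bool ) → A
( bool ) → ( T )
( bool ) → ( A )
( bool ) → ( int )

[T [A ( [T [A bool]] )] → [T [A ( [T [A int]] )]]]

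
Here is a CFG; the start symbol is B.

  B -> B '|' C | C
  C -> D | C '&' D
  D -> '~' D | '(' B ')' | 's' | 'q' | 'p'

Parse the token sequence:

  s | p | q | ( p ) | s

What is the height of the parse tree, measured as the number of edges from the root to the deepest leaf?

[B [B [B [B [B [C [D s]]] | [C [D p]]] | [C [D q]]] | [C [D ( [B [C [D p]]] )]]] | [C [D s]]]

7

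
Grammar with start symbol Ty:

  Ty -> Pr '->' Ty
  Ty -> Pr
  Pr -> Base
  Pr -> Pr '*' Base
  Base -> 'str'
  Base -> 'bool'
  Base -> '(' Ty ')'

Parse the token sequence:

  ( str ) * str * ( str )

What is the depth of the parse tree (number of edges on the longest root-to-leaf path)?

8

[Ty [Pr [Pr [Pr [Base ( [Ty [Pr [Base str]]] )]] * [Base str]] * [Base ( [Ty [Pr [Base str]]] )]]]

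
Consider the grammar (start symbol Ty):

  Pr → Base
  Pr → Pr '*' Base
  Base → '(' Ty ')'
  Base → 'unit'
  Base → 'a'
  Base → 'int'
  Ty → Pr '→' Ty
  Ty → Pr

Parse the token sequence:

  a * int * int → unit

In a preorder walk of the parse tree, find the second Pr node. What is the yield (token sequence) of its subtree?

[Ty [Pr [Pr [Pr [Base a]] * [Base int]] * [Base int]] → [Ty [Pr [Base unit]]]]

a * int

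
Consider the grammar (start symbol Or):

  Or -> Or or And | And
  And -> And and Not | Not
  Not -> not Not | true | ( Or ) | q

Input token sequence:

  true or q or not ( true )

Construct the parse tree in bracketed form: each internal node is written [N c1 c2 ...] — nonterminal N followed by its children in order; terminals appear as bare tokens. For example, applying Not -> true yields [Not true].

Or
Or or And
Or or And or And
And or And or And
Not or And or And
true or And or And
true or Not or And
true or q or And
true or q or Not
true or q or not Not
true or q or not ( Or )
true or q or not ( And )
true or q or not ( Not )
true or q or not ( true )

[Or [Or [Or [And [Not true]]] or [And [Not q]]] or [And [Not not [Not ( [Or [And [Not true]]] )]]]]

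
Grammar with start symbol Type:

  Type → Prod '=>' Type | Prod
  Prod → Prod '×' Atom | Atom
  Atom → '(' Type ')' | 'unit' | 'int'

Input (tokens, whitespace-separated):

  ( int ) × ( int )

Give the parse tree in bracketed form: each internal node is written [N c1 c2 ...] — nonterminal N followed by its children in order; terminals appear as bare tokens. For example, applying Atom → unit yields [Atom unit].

[Type [Prod [Prod [Atom ( [Type [Prod [Atom int]]] )]] × [Atom ( [Type [Prod [Atom int]]] )]]]

Type
Prod
Prod × Atom
Atom × Atom
( Type ) × Atom
( Prod ) × Atom
( Atom ) × Atom
( int ) × Atom
( int ) × ( Type )
( int ) × ( Prod )
( int ) × ( Atom )
( int ) × ( int )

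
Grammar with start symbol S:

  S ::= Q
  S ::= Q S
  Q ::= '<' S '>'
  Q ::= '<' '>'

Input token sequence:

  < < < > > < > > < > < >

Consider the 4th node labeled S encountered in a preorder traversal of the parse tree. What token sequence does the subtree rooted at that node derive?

< >

[S [Q < [S [Q < [S [Q < >]] >] [S [Q < >]]] >] [S [Q < >] [S [Q < >]]]]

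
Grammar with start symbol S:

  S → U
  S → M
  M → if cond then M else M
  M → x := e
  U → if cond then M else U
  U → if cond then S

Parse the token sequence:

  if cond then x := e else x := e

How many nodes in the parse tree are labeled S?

[S [M if cond then [M x := e] else [M x := e]]]

1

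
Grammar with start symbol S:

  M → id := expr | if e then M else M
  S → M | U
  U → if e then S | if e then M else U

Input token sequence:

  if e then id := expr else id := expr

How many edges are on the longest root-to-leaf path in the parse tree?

3

[S [M if e then [M id := expr] else [M id := expr]]]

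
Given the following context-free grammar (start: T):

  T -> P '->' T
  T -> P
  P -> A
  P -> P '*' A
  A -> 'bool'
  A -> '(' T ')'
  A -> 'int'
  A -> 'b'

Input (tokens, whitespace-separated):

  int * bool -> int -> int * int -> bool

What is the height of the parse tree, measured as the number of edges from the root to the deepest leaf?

[T [P [P [A int]] * [A bool]] -> [T [P [A int]] -> [T [P [P [A int]] * [A int]] -> [T [P [A bool]]]]]]

6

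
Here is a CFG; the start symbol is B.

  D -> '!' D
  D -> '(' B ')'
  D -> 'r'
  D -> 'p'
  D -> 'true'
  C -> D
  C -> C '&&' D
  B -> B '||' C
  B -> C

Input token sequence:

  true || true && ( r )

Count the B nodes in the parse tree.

3

[B [B [C [D true]]] || [C [C [D true]] && [D ( [B [C [D r]]] )]]]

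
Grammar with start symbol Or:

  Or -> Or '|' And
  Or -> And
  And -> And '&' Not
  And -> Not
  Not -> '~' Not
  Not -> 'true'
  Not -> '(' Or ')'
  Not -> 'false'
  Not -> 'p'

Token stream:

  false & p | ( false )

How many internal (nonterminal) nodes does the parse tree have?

[Or [Or [And [And [Not false]] & [Not p]]] | [And [Not ( [Or [And [Not false]]] )]]]

11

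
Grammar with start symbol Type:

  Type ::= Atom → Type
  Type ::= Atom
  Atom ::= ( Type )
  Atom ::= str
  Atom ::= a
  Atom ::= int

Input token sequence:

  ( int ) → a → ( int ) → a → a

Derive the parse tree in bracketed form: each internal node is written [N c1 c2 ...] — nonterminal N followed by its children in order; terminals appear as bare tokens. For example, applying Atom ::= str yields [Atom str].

Type
Atom → Type
( Type ) → Type
( Atom ) → Type
( int ) → Type
( int ) → Atom → Type
( int ) → a → Type
( int ) → a → Atom → Type
( int ) → a → ( Type ) → Type
( int ) → a → ( Atom ) → Type
( int ) → a → ( int ) → Type
( int ) → a → ( int ) → Atom → Type
( int ) → a → ( int ) → a → Type
( int ) → a → ( int ) → a → Atom
( int ) → a → ( int ) → a → a

[Type [Atom ( [Type [Atom int]] )] → [Type [Atom a] → [Type [Atom ( [Type [Atom int]] )] → [Type [Atom a] → [Type [Atom a]]]]]]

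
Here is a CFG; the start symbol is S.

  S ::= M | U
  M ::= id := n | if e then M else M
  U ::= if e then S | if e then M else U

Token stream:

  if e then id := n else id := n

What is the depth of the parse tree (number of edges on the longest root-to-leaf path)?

[S [M if e then [M id := n] else [M id := n]]]

3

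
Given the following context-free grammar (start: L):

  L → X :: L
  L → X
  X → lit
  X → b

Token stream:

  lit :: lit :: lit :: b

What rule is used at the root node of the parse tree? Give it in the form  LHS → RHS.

[L [X lit] :: [L [X lit] :: [L [X lit] :: [L [X b]]]]]

L → X :: L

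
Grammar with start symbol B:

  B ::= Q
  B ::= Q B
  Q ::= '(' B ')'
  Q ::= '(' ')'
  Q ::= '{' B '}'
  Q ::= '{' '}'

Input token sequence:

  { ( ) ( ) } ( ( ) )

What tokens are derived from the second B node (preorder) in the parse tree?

( ) ( )

[B [Q { [B [Q ( )] [B [Q ( )]]] }] [B [Q ( [B [Q ( )]] )]]]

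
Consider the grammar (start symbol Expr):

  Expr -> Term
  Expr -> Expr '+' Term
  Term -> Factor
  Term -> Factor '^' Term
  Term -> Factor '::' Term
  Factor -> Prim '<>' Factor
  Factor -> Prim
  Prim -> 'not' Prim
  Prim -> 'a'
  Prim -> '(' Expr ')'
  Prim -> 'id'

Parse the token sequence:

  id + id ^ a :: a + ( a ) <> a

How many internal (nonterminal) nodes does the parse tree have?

24

[Expr [Expr [Expr [Term [Factor [Prim id]]]] + [Term [Factor [Prim id]] ^ [Term [Factor [Prim a]] :: [Term [Factor [Prim a]]]]]] + [Term [Factor [Prim ( [Expr [Term [Factor [Prim a]]]] )] <> [Factor [Prim a]]]]]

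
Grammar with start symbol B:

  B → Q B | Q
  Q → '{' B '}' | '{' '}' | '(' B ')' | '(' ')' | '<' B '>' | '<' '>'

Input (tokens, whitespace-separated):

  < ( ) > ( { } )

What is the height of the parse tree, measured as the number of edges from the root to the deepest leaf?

5

[B [Q < [B [Q ( )]] >] [B [Q ( [B [Q { }]] )]]]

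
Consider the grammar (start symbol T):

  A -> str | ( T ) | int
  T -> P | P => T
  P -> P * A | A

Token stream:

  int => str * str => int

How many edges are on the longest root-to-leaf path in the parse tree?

[T [P [A int]] => [T [P [P [A str]] * [A str]] => [T [P [A int]]]]]

5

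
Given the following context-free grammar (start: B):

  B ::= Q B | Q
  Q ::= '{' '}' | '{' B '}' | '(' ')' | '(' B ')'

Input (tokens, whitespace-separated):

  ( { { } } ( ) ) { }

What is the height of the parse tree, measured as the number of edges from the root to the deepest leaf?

6

[B [Q ( [B [Q { [B [Q { }]] }] [B [Q ( )]]] )] [B [Q { }]]]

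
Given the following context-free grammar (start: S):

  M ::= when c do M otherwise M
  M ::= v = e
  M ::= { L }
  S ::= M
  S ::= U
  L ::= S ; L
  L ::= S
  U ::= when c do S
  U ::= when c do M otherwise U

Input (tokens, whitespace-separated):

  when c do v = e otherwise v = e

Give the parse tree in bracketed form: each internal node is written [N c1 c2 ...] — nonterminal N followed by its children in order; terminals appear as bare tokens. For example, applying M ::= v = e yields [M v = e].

[S [M when c do [M v = e] otherwise [M v = e]]]

S
M
when c do M otherwise M
when c do v = e otherwise M
when c do v = e otherwise v = e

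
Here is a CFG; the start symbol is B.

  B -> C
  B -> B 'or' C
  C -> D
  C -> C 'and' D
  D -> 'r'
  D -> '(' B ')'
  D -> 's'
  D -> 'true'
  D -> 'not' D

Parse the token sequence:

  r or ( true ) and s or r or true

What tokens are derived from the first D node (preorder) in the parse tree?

r

[B [B [B [B [C [D r]]] or [C [C [D ( [B [C [D true]]] )]] and [D s]]] or [C [D r]]] or [C [D true]]]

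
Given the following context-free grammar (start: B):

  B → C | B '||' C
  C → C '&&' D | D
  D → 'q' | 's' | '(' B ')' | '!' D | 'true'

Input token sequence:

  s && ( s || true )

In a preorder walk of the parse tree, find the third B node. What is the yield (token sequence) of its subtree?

[B [C [C [D s]] && [D ( [B [B [C [D s]]] || [C [D true]]] )]]]

s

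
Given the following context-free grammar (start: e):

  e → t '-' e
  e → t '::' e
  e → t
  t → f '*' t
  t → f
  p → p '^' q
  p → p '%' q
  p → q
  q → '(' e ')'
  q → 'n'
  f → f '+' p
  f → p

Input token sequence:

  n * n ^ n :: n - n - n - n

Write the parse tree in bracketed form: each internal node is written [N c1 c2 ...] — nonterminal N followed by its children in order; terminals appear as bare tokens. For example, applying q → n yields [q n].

[e [t [f [p [q n]]] * [t [f [p [p [q n]] ^ [q n]]]]] :: [e [t [f [p [q n]]]] - [e [t [f [p [q n]]]] - [e [t [f [p [q n]]]] - [e [t [f [p [q n]]]]]]]]]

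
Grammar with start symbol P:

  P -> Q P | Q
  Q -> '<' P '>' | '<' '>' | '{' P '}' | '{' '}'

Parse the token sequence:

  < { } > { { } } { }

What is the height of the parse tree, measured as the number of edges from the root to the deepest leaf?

[P [Q < [P [Q { }]] >] [P [Q { [P [Q { }]] }] [P [Q { }]]]]

5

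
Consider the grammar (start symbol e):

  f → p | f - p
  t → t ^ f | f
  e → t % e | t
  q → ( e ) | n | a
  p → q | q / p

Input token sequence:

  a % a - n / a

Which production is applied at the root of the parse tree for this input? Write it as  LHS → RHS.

[e [t [f [p [q a]]]] % [e [t [f [f [p [q a]]] - [p [q n] / [p [q a]]]]]]]

e → t % e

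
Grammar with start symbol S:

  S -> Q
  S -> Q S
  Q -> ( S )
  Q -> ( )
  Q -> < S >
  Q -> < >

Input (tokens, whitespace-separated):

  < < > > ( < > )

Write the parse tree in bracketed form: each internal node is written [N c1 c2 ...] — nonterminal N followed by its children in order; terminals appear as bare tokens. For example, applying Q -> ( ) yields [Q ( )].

S
Q S
< S > S
< Q > S
< < > > S
< < > > Q
< < > > ( S )
< < > > ( Q )
< < > > ( < > )

[S [Q < [S [Q < >]] >] [S [Q ( [S [Q < >]] )]]]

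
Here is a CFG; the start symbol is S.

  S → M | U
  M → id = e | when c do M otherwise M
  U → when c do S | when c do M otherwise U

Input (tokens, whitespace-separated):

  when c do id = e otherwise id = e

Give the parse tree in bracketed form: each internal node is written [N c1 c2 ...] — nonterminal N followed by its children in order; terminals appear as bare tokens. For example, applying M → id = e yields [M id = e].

[S [M when c do [M id = e] otherwise [M id = e]]]

S
M
when c do M otherwise M
when c do id = e otherwise M
when c do id = e otherwise id = e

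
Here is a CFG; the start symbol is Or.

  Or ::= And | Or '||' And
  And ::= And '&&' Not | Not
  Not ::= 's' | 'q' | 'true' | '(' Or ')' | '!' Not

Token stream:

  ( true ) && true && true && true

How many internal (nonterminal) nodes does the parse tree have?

12

[Or [And [And [And [And [Not ( [Or [And [Not true]]] )]] && [Not true]] && [Not true]] && [Not true]]]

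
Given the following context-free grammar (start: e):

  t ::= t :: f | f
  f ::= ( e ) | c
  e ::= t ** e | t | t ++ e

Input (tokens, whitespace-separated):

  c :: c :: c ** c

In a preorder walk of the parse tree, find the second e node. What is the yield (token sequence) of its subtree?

c

[e [t [t [t [f c]] :: [f c]] :: [f c]] ** [e [t [f c]]]]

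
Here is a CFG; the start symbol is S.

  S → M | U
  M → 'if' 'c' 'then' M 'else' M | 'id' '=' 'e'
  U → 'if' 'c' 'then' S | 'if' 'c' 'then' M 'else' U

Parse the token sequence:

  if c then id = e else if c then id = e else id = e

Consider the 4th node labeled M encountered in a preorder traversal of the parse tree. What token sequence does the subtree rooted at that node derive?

id = e

[S [M if c then [M id = e] else [M if c then [M id = e] else [M id = e]]]]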